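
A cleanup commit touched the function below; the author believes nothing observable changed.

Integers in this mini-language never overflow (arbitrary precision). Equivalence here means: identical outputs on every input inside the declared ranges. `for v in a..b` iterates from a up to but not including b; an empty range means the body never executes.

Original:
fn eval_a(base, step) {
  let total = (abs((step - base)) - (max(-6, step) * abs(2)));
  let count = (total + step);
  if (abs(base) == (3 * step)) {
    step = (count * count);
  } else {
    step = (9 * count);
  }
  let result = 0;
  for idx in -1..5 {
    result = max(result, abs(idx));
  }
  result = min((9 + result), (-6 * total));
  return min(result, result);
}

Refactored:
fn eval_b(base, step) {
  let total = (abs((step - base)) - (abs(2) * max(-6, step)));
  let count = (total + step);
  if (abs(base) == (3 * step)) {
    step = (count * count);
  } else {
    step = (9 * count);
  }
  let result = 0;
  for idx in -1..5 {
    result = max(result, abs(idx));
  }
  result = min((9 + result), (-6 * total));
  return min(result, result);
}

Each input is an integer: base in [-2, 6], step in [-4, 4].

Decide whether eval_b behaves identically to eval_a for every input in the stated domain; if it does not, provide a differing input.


Side by side, the visible changes include: same computation, different form.
As a probe, take base=4, step=0: eval_a runs total = 4; count = 4; (abs(base) == (3 * step)) -> false; step = 36; result = 0; [idx=-1]; result = 1; [idx=0]; result = 1; [idx=1]; result = 1; [idx=2]; result = 2; [idx=3]; result = 3; [idx=4]; result = 4; result = -24; return -24; eval_b runs total = 4; count = 4; (abs(base) == (3 * step)) -> false; step = 36; result = 0; [idx=-1]; result = 1; [idx=0]; result = 1; [idx=1]; result = 1; [idx=2]; result = 2; [idx=3]; result = 3; [idx=4]; result = 4; result = -24; return -24; both end at -24.
Checked all 81 inputs in the declared domain: the outputs agree on every one.
verdict: equivalent


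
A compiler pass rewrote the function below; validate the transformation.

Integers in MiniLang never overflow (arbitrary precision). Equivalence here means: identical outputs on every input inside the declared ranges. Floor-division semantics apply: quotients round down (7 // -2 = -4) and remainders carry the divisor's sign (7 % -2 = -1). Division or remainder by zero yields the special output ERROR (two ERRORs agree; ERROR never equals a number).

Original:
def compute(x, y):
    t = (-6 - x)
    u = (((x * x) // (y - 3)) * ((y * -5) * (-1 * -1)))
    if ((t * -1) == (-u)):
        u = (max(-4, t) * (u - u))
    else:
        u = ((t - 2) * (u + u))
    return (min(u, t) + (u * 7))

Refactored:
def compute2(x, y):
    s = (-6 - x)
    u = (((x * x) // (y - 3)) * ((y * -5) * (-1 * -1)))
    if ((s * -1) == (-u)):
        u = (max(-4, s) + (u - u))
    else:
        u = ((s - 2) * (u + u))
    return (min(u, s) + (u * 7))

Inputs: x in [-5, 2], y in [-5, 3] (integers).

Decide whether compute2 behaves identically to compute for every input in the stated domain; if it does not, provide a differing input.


On input x=-1, y=-1, compute returns -5 while compute2 returns -33.
verdict: not equivalent; witness: x=-1, y=-1


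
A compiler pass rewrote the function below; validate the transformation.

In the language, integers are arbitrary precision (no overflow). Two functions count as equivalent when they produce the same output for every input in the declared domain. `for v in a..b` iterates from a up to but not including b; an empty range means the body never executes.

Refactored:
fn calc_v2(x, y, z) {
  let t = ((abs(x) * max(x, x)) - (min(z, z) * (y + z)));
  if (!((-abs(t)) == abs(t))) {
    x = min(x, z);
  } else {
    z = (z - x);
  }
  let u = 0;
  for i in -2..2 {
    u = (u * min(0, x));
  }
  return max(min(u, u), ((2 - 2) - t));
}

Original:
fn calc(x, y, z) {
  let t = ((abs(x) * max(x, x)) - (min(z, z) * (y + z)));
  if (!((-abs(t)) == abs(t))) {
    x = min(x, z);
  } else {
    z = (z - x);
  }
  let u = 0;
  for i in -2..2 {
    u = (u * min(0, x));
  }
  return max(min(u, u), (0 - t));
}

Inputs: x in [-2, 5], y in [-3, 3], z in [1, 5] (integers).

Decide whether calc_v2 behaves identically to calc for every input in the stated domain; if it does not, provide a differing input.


Comparing the listings, the differences include: constant usage differs, and arithmetic usage differs.
Spot check at x=-1, y=-1, z=3 — calc: t becomes -7; next (!((-abs(t)) == abs(t))) evaluates to true; next x becomes -1; next u becomes 0; next at i=-2:; next u becomes 0; next at i=-1:; next u becomes 0; next at i=0:; next u becomes 0; next at i=1:; next u becomes 0; next final value 7. calc_v2: t becomes -7; next (!((-abs(t)) == abs(t))) evaluates to true; next x becomes -1; next u becomes 0; next at i=-2:; next u becomes 0; next at i=-1:; next u becomes 0; next at i=0:; next u becomes 0; next at i=1:; next u becomes 0; next final value 7. Both give 7.
Across all 280 domain points the two functions coincide.
verdict: equivalent


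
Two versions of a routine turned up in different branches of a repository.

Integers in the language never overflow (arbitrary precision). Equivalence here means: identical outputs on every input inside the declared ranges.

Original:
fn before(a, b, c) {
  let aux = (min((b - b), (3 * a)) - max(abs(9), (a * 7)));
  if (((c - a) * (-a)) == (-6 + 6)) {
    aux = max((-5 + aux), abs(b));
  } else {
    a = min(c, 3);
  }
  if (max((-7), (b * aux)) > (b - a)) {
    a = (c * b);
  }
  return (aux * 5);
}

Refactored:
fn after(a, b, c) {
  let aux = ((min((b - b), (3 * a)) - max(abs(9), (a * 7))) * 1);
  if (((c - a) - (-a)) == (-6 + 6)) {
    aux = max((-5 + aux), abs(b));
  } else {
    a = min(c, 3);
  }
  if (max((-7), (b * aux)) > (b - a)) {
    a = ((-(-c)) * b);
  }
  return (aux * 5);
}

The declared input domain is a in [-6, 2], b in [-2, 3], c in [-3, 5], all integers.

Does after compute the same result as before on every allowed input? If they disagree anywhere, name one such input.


At a=-6, b=-2, c=0: before gives -135, after gives 10.
verdict: not equivalent; witness: a=-6, b=-2, c=0


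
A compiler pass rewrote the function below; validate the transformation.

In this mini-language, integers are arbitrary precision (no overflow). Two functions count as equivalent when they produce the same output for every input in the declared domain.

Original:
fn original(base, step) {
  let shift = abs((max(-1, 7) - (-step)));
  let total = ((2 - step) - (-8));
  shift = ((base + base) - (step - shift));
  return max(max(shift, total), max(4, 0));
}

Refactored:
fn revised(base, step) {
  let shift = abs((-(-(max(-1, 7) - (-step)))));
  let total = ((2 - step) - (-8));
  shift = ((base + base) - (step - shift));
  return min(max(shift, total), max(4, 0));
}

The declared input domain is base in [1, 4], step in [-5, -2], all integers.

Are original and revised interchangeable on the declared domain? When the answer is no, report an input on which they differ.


Not equivalent: base=1, step=-5 separates them (15 vs 4).
original: shift becomes 2; next total becomes 15; next shift becomes 9; next final value 15
revised: shift becomes 2; next total becomes 15; next shift becomes 9; next final value 4
verdict: not equivalent; witness: base=1, step=-5


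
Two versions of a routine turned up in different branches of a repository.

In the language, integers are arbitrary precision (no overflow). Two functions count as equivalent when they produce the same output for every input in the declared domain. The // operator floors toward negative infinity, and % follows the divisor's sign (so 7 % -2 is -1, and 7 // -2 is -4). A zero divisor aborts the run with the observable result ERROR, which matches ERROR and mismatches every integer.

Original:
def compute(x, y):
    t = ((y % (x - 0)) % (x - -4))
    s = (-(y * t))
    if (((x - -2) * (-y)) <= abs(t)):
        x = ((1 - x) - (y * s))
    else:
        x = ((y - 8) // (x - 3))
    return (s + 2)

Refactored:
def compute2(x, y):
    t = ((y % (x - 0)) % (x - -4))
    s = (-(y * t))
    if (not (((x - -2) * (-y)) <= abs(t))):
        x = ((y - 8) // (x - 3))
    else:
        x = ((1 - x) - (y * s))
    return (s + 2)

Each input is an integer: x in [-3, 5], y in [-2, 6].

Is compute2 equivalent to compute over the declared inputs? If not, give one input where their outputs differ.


This is a faithful refactor — boolean connective usage differs, but the computed results match everywhere.
One worked example (x=-1, y=4) — compute: t becomes 0; next s becomes 0; next (((x - -2) * (-y)) <= abs(t)) evaluates to true; next x becomes 2; next final value 2; compute2: t becomes 0; next s becomes 0; next (not (((x - -2) * (-y)) <= abs(t))) evaluates to false; next x becomes 2; next final value 2; agreement on 2.
Every one of the 81 inputs gives matching results.
verdict: equivalent


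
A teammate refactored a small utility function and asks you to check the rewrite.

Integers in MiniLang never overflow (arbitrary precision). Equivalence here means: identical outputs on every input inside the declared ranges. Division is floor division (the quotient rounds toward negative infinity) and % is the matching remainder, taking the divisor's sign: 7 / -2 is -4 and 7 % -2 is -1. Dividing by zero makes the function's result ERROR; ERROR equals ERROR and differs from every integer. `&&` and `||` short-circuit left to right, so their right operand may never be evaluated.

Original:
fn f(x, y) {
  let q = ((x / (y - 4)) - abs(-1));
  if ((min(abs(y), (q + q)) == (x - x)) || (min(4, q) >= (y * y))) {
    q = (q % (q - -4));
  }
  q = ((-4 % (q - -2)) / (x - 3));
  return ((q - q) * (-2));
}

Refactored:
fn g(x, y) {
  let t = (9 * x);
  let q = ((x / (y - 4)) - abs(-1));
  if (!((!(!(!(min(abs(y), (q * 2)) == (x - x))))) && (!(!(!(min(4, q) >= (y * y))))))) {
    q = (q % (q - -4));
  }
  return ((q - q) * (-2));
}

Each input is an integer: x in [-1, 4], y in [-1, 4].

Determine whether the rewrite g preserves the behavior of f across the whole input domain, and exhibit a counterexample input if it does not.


There is a counterexample at x=1, y=-1: ERROR on one side, 0 on the other.
f: q = -2; ((min(abs(y), (q + q)) == (x - x)) || (min(4, q) >= (y * y))) -> false; division by zero -> ERROR
g: t = 9; q = -2; (!((!(!(!(min(abs(y), (q * 2)) == (x - x))))) && (!(!(!(min(4, q) >= (y * y))))))) -> false; return 0
verdict: not equivalent; witness: x=1, y=-1


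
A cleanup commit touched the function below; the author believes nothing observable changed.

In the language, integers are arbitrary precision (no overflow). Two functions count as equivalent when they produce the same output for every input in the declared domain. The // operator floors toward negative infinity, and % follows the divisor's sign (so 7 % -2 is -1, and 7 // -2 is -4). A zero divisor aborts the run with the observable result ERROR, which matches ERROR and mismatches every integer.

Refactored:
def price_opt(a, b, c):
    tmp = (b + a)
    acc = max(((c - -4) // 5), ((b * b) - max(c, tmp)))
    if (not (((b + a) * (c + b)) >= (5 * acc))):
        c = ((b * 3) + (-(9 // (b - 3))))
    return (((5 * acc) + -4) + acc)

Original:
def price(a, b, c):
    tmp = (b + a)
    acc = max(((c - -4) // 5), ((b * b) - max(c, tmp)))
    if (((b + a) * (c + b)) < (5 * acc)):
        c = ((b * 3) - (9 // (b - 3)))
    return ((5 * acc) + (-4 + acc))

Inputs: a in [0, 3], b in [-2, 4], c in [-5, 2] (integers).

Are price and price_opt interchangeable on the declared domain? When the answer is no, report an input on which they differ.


Side by side, the visible changes include: comparison usage differs, plus arithmetic usage differs, plus boolean connective usage differs.
One worked example (a=1, b=-2, c=2) — price: tmp = -1; acc = 2; (((b + a) * (c + b)) < (5 * acc)) -> true; c = -4; return 8; price_opt: tmp = -1; acc = 2; (not (((b + a) * (c + b)) >= (5 * acc))) -> true; c = -4; return 8; agreement on 8.
Checked all 224 inputs in the declared domain: the outputs agree on every one.
verdict: equivalent


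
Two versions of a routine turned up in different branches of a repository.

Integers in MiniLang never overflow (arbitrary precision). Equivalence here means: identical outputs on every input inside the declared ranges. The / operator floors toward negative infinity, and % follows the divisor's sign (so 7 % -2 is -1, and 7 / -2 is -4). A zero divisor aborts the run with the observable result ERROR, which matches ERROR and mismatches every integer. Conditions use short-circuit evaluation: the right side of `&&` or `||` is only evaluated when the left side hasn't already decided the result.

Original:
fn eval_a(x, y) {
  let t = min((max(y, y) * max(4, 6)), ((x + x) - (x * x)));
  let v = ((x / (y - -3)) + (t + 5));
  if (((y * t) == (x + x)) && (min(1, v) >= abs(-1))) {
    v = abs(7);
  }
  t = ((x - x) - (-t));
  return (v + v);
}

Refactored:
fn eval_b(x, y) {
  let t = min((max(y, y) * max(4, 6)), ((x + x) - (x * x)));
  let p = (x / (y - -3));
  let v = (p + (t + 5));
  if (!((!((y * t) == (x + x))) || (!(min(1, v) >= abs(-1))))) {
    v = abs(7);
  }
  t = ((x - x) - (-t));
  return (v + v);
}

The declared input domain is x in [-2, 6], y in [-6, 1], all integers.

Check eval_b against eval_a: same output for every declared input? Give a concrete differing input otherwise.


The two are interchangeable: local variable names differ, statement counts differ, boolean connective usage differs, and every declared input agrees.
Spot check at x=-1, y=-1 — eval_a: t = -6; v = -2; (((y * t) == (x + x)) && (min(1, v) >= abs(-1))) -> false; t = -6; return -4. eval_b: t = -6; p = -1; v = -2; (!((!((y * t) == (x + x))) || (!(min(1, v) >= abs(-1))))) -> false; t = -6; return -4. Both give -4.
An exhaustive pass over the 72 declared inputs shows identical outputs.
verdict: equivalent


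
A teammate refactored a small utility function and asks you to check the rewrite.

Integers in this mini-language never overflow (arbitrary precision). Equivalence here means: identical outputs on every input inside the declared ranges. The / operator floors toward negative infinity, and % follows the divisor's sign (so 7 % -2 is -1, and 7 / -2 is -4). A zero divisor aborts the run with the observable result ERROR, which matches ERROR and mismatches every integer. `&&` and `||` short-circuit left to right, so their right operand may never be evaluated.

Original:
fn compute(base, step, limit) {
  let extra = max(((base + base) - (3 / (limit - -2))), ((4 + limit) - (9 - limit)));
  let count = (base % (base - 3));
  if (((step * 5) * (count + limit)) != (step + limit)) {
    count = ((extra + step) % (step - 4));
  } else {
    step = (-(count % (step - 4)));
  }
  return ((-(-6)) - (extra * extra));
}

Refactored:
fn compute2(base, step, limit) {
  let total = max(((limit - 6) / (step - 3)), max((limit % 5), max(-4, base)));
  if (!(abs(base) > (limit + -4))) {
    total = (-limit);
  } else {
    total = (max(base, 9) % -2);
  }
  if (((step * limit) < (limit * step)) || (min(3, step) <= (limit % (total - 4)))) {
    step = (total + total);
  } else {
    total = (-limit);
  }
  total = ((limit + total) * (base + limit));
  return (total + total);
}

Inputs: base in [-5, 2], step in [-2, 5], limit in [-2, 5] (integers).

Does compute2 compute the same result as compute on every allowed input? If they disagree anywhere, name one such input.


Run the pair on base=-5, step=-2, limit=-2.
compute: a zero divisor aborts: ERROR
compute2: total=3, then (!(abs(base) > (limit + -4))) is false, then total=-1, then (((step * limit) < (limit * step)) || (min(3, step) <= (limit % (total - 4)))) is true, then step=-2, then total=21, then returns 42
ERROR vs 42 — the two versions disagree here.
verdict: not equivalent; witness: base=-5, step=-2, limit=-2


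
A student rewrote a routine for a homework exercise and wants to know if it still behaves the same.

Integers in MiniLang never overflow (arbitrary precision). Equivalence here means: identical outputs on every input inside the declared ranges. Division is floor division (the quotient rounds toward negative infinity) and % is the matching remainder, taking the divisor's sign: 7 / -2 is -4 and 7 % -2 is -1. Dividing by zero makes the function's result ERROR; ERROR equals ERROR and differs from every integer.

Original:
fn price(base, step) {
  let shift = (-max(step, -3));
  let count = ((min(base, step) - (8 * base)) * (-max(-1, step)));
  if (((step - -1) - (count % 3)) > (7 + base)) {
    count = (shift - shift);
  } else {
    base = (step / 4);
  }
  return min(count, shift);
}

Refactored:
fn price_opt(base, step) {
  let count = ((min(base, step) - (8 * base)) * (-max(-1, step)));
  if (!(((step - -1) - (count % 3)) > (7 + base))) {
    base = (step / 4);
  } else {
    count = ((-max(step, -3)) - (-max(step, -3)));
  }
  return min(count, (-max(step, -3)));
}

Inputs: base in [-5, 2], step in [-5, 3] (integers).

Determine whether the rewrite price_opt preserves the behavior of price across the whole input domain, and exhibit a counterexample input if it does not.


Changes here: local variable names differ, min/max/abs usage differs, constant usage differs, boolean connective usage differs, statement counts differ; the full 72-point sweep finds no disagreement.
verdict: equivalent


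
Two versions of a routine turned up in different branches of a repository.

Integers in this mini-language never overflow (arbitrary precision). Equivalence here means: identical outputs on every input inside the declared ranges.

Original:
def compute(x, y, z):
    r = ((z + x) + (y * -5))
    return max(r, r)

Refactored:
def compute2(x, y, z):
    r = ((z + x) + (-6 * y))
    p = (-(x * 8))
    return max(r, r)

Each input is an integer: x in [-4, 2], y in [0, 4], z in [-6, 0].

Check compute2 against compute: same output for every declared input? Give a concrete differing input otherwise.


Input x=-4, y=1, z=-6: -15 from compute versus -16 from compute2.
verdict: not equivalent; witness: x=-4, y=1, z=-6


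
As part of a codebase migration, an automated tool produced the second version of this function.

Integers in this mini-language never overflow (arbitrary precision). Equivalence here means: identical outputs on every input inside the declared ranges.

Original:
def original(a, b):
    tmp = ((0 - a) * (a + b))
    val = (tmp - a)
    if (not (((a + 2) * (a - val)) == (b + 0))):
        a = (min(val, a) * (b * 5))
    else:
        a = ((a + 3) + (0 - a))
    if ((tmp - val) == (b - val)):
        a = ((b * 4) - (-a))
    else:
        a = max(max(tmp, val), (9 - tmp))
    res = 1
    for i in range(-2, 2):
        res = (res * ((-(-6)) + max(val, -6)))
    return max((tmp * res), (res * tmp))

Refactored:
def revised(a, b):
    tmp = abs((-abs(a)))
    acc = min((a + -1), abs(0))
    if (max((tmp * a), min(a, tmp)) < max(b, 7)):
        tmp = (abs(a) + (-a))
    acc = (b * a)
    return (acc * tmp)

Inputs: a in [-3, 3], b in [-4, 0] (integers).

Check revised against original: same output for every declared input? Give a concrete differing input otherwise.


Input a=-3, b=-4: 0 from original versus 72 from revised.
verdict: not equivalent; witness: a=-3, b=-4


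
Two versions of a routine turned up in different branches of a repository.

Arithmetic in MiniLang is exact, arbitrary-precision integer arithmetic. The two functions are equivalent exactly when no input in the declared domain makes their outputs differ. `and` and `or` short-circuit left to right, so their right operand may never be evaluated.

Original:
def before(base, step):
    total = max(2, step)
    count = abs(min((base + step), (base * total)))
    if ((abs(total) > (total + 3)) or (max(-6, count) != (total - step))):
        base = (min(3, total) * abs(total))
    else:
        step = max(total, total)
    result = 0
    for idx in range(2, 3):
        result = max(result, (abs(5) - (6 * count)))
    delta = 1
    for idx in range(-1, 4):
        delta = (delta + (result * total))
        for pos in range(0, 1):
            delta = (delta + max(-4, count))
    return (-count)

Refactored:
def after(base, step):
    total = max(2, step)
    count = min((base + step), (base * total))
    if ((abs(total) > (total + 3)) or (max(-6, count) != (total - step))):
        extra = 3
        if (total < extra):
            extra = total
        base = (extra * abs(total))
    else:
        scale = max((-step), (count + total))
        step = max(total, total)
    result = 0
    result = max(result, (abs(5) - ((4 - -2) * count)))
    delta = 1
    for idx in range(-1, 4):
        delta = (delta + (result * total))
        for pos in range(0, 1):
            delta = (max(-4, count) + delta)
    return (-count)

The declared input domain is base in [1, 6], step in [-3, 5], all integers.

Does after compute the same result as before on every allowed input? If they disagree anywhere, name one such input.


The rewrite breaks on base=1, step=-3, where the results are -2 and 2.
before: total becomes 2; next count becomes 2; next ((abs(total) > (total + 3)) or (max(-6, count) != (total - step))) evaluates to true; next base becomes 4; next result becomes 0; next at idx=2:; next result becomes 0; next delta becomes 1; next at idx=-1:; next delta becomes 1; next at pos=0:; next delta becomes 3; next at idx=0:; next delta becomes 3; next at pos=0:; next delta becomes 5; next at idx=1:; next delta becomes 5; next at pos=0:; next delta becomes 7; next at idx=2:; next delta becomes 7; next at pos=0:; next delta becomes 9; next at idx=3:; next delta becomes 9; next at pos=0:; next delta becomes 11; next final value -2
after: total becomes 2; next count becomes -2; next ((abs(total) > (total + 3)) or (max(-6, count) != (total - step))) evaluates to true; next extra becomes 3; next (total < extra) evaluates to true; next extra becomes 2; next base becomes 4; next result becomes 0; next result becomes 17; next delta becomes 1; next at idx=-1:; next delta becomes 35; next at pos=0:; next delta becomes 33; next at idx=0:; next delta becomes 67; next at pos=0:; next delta becomes 65; next at idx=1:; next delta becomes 99; next at pos=0:; next delta becomes 97; next at idx=2:; next delta becomes 131; next at pos=0:; next delta becomes 129; next at idx=3:; next delta becomes 163; next at pos=0:; next delta becomes 161; next final value 2
verdict: not equivalent; witness: base=1, step=-3


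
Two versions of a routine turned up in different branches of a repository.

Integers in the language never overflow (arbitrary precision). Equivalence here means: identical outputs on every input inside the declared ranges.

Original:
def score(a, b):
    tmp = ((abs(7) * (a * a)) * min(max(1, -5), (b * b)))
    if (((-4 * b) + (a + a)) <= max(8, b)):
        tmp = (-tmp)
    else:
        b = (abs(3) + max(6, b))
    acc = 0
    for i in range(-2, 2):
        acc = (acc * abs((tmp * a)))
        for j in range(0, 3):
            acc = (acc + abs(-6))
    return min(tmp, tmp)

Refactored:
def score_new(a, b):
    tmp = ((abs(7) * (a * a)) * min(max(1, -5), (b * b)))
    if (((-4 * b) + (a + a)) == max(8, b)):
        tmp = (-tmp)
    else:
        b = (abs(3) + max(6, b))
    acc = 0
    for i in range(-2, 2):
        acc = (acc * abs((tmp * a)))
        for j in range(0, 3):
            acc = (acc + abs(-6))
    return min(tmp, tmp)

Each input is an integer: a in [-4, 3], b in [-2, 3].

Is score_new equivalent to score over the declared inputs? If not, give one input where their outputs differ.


Evaluate both at a=-4, b=-2.
score: tmp := 112 | (((-4 * b) + (a + a)) <= max(8, b)): true | tmp := -112 | acc := 0 | iter i=-2: | acc := 0 | iter j=0: | acc := 6 | iter j=1: | acc := 12 | iter j=2: | acc := 18 | iter i=-1: | acc := 8064 | iter j=0: | acc := 8070 | iter j=1: | acc := 8076 | iter j=2: | acc := 8082 | iter i=0: | acc := 3620736 | iter j=0: | acc := 3620742 | iter j=1: | acc := 3620748 | iter j=2: | acc := 3620754 | iter i=1: | acc := 1622097792 | iter j=0: | acc := 1622097798 | iter j=1: | acc := 1622097804 | iter j=2: | acc := 1622097810 | result -112
score_new: tmp := 112 | (((-4 * b) + (a + a)) == max(8, b)): false | b := 9 | acc := 0 | iter i=-2: | acc := 0 | iter j=0: | acc := 6 | iter j=1: | acc := 12 | iter j=2: | acc := 18 | iter i=-1: | acc := 8064 | iter j=0: | acc := 8070 | iter j=1: | acc := 8076 | iter j=2: | acc := 8082 | iter i=0: | acc := 3620736 | iter j=0: | acc := 3620742 | iter j=1: | acc := 3620748 | iter j=2: | acc := 3620754 | iter i=1: | acc := 1622097792 | iter j=0: | acc := 1622097798 | iter j=1: | acc := 1622097804 | iter j=2: | acc := 1622097810 | result 112
-112 against 112: the behavior changed.
verdict: not equivalent; witness: a=-4, b=-2


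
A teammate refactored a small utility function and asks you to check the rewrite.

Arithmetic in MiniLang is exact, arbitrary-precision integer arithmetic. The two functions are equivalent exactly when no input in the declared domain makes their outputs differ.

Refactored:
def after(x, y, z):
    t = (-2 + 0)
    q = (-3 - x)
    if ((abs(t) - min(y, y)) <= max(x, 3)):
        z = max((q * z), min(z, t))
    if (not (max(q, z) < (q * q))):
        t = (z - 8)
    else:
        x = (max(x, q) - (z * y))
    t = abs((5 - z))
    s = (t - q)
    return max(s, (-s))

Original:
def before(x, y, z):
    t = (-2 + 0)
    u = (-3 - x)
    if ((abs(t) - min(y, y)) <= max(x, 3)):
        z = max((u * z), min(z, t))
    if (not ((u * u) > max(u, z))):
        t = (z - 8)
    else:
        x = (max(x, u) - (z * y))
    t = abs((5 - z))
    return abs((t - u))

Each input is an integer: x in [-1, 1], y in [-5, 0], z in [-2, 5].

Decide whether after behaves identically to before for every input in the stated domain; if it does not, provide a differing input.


This is a faithful refactor — local variable names differ; statement counts differ; min/max/abs usage differs; comparison usage differs, but the computed results match everywhere.
One worked example (x=0, y=-3, z=3) — before: t=-2, then u=-3, then ((abs(t) - min(y, y)) <= max(x, 3)) is false, then (not ((u * u) > max(u, z))) is false, then x=9, then t=2, then returns 5; after: t=-2, then q=-3, then ((abs(t) - min(y, y)) <= max(x, 3)) is false, then (not (max(q, z) < (q * q))) is false, then x=9, then t=2, then s=5, then returns 5; agreement on 5.
Checked all 144 inputs in the declared domain: the outputs agree on every one.
verdict: equivalent


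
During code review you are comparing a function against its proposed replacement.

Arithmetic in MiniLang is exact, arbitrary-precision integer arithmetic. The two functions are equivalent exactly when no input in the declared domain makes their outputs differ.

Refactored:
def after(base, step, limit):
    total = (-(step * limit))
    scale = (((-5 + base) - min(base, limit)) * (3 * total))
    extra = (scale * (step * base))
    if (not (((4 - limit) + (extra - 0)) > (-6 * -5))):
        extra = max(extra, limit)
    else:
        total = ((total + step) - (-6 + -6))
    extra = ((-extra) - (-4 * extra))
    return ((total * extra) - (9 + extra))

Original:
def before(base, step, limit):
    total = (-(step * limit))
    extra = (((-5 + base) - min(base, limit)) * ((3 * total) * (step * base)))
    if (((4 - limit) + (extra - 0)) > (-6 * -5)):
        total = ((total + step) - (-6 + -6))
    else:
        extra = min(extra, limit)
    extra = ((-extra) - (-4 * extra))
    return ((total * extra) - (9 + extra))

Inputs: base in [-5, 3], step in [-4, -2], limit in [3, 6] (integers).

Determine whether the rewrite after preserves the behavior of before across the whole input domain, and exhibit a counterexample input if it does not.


Input base=-5, step=-4, limit=3: -118809 from before versus 90 from after.
verdict: not equivalent; witness: base=-5, step=-4, limit=3


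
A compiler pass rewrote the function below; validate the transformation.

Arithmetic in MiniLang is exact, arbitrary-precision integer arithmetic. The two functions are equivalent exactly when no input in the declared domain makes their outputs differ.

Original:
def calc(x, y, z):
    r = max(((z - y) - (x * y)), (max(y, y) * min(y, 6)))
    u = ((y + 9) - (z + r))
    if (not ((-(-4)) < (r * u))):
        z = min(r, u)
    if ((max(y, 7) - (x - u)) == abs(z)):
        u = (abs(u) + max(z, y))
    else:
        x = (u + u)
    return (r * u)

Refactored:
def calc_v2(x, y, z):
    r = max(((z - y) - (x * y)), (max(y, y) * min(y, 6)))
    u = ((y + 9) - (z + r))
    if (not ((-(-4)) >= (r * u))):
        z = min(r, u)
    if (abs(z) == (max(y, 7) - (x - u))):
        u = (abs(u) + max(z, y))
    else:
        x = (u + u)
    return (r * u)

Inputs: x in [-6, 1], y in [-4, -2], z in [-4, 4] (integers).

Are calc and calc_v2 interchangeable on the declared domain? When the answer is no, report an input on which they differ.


These are not equivalent — on x=-6, y=-4, z=1 the outputs split (-192 vs 208).
calc: r = 16; u = -12; (not ((-(-4)) < (r * u))) -> true; z = -12; ((max(y, 7) - (x - u)) == abs(z)) -> false; x = -24; return -192
calc_v2: r = 16; u = -12; (not ((-(-4)) >= (r * u))) -> false; (abs(z) == (max(y, 7) - (x - u))) -> true; u = 13; return 208
verdict: not equivalent; witness: x=-6, y=-4, z=1


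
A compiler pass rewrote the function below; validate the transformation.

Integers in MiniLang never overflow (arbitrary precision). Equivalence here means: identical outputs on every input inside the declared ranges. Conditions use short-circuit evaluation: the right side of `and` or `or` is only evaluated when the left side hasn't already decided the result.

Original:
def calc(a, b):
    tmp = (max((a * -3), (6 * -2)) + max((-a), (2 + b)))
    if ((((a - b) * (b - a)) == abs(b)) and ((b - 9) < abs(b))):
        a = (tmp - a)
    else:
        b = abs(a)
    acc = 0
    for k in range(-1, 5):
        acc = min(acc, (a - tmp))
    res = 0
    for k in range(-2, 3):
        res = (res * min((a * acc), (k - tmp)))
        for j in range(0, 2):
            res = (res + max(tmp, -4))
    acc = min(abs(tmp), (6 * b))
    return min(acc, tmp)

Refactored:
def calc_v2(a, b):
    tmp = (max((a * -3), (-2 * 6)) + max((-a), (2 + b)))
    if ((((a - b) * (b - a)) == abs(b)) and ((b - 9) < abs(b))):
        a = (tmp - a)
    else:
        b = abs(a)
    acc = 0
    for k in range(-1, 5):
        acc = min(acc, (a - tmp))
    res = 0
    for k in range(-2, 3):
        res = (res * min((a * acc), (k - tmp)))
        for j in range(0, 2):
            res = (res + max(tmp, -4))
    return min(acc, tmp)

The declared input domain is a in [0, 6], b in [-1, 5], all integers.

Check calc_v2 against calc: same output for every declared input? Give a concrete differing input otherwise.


Run the pair on a=0, b=-1.
calc: tmp=1, then ((((a - b) * (b - a)) == abs(b)) and ((b - 9) < abs(b))) is false, then b=0, then acc=0, then (k=-1), then acc=-1, then (k=0), then acc=-1, then (k=1), then acc=-1, then (k=2), then acc=-1, then (k=3), then acc=-1, then (k=4), then acc=-1, then res=0, then (k=-2), then res=0, then (j=0), then res=1, then (j=1), then res=2, then (k=-1), then res=-4, then (j=0), then res=-3, then (j=1), then res=-2, then (k=0), then res=2, then (j=0), then res=3, then (j=1), then res=4, then (k=1), then res=0, then (j=0), then res=1, then (j=1), then res=2, then (k=2), then res=0, then (j=0), then res=1, then (j=1), then res=2, then acc=0, then returns 0
calc_v2: tmp=1, then ((((a - b) * (b - a)) == abs(b)) and ((b - 9) < abs(b))) is false, then b=0, then acc=0, then (k=-1), then acc=-1, then (k=0), then acc=-1, then (k=1), then acc=-1, then (k=2), then acc=-1, then (k=3), then acc=-1, then (k=4), then acc=-1, then res=0, then (k=-2), then res=0, then (j=0), then res=1, then (j=1), then res=2, then (k=-1), then res=-4, then (j=0), then res=-3, then (j=1), then res=-2, then (k=0), then res=2, then (j=0), then res=3, then (j=1), then res=4, then (k=1), then res=0, then (j=0), then res=1, then (j=1), then res=2, then (k=2), then res=0, then (j=0), then res=1, then (j=1), then res=2, then returns -1
0 != -1, so the rewrite changes behavior.
verdict: not equivalent; witness: a=0, b=-1


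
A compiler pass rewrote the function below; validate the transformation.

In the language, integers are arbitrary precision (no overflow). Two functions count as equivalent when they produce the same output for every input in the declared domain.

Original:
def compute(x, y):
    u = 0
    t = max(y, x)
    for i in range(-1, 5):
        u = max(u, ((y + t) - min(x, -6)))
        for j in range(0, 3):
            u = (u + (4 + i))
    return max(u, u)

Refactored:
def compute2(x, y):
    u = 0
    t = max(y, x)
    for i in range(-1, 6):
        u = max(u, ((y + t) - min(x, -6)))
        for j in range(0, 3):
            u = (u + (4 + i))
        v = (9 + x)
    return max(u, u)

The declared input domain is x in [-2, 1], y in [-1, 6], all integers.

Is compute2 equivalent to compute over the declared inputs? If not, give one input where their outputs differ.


Take x=-2, y=-1.
compute: u := 0 | t := -1 | iter i=-1: | u := 4 | iter j=0: | u := 7 | iter j=1: | u := 10 | iter j=2: | u := 13 | iter i=0: | u := 13 | iter j=0: | u := 17 | iter j=1: | u := 21 | iter j=2: | u := 25 | iter i=1: | u := 25 | iter j=0: | u := 30 | iter j=1: | u := 35 | iter j=2: | u := 40 | iter i=2: | u := 40 | iter j=0: | u := 46 | iter j=1: | u := 52 | iter j=2: | u := 58 | iter i=3: | u := 58 | iter j=0: | u := 65 | iter j=1: | u := 72 | iter j=2: | u := 79 | iter i=4: | u := 79 | iter j=0: | u := 87 | iter j=1: | u := 95 | iter j=2: | u := 103 | result 103
compute2: u := 0 | t := -1 | iter i=-1: | u := 4 | iter j=0: | u := 7 | iter j=1: | u := 10 | iter j=2: | u := 13 | v := 7 | iter i=0: | u := 13 | iter j=0: | u := 17 | iter j=1: | u := 21 | iter j=2: | u := 25 | v := 7 | iter i=1: | u := 25 | iter j=0: | u := 30 | iter j=1: | u := 35 | iter j=2: | u := 40 | v := 7 | iter i=2: | u := 40 | iter j=0: | u := 46 | iter j=1: | u := 52 | iter j=2: | u := 58 | v := 7 | iter i=3: | u := 58 | iter j=0: | u := 65 | iter j=1: | u := 72 | iter j=2: | u := 79 | v := 7 | iter i=4: | u := 79 | iter j=0: | u := 87 | iter j=1: | u := 95 | iter j=2: | u := 103 | v := 7 | iter i=5: | u := 103 | iter j=0: | u := 112 | iter j=1: | u := 121 | iter j=2: | u := 130 | v := 7 | result 130
103 vs 130 — the two versions disagree here.
verdict: not equivalent; witness: x=-2, y=-1


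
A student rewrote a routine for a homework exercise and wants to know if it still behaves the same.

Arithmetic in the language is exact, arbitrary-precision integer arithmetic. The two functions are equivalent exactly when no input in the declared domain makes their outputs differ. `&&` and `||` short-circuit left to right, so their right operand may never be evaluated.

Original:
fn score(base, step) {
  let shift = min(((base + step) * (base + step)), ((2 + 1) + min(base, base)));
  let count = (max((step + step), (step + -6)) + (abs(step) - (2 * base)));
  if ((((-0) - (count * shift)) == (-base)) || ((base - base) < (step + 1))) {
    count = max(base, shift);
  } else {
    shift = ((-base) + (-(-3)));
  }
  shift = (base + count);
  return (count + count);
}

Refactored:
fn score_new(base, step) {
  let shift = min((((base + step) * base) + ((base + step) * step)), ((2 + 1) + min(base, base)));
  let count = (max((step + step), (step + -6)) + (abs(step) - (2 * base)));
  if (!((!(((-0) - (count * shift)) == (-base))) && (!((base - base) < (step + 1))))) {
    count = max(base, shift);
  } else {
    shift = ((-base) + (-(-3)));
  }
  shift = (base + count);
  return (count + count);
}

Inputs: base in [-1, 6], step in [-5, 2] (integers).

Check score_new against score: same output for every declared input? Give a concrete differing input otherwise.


The two are interchangeable: arithmetic usage differs; and boolean connective usage differs, and every declared input agrees.
One worked example (base=5, step=-5) — score: shift=0, then count=-15, then ((((-0) - (count * shift)) == (-base)) || ((base - base) < (step + 1))) is false, then shift=-2, then shift=-10, then returns -30; score_new: shift=0, then count=-15, then (!((!(((-0) - (count * shift)) == (-base))) && (!((base - base) < (step + 1))))) is false, then shift=-2, then shift=-10, then returns -30; agreement on -30.
Across all 64 domain points the two functions coincide.
verdict: equivalent


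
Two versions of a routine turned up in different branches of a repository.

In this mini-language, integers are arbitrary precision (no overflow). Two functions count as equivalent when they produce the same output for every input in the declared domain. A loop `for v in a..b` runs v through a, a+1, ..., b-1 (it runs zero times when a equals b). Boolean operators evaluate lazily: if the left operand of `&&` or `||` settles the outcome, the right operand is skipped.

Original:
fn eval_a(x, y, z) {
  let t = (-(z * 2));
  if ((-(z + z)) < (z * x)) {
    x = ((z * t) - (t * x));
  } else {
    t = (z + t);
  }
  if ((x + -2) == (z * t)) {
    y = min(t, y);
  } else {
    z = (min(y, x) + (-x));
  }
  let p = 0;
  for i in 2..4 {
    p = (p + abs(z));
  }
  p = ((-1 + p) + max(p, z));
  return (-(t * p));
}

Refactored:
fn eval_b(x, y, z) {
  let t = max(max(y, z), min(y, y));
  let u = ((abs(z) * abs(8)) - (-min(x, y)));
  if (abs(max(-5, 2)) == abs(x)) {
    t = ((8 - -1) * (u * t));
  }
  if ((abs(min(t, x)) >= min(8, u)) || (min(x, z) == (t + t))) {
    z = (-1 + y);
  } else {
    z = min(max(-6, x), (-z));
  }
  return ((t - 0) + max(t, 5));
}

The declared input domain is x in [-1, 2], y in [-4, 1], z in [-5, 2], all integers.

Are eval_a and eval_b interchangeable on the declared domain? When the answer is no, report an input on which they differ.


Take x=-1, y=-4, z=-5.
eval_a: t becomes 10; next ((-(z + z)) < (z * x)) evaluates to false; next t becomes 5; next ((x + -2) == (z * t)) evaluates to false; next z becomes -3; next p becomes 0; next at i=2:; next p becomes 3; next at i=3:; next p becomes 6; next p becomes 11; next final value -55
eval_b: t becomes -4; next u becomes 36; next (abs(max(-5, 2)) == abs(x)) evaluates to false; next ((abs(min(t, x)) >= min(8, u)) || (min(x, z) == (t + t))) evaluates to false; next z becomes -1; next final value 1
-55 and 1 differ, so these are not the same function on this domain.
verdict: not equivalent; witness: x=-1, y=-4, z=-5


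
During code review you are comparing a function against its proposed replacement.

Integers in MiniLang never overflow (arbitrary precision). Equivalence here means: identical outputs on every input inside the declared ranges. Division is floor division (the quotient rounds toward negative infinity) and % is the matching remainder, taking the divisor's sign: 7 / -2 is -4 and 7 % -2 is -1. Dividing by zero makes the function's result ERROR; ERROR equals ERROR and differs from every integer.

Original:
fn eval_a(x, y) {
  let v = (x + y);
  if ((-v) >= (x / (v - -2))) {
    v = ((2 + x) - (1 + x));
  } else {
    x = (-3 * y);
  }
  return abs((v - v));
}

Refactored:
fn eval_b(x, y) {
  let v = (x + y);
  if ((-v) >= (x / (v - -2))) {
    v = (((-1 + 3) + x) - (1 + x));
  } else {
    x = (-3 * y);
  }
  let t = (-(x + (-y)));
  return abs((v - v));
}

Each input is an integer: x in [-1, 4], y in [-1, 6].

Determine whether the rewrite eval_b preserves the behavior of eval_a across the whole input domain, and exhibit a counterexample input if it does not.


Comparing the listings, the differences include: arithmetic usage differs; local variable names differ; constant usage differs; statement counts differ.
Spot check at x=2, y=5 — eval_a: v=7, then ((-v) >= (x / (v - -2))) is false, then x=-15, then returns 0. eval_b: v=7, then ((-v) >= (x / (v - -2))) is false, then x=-15, then t=20, then returns 0. Both give 0.
An exhaustive pass over the 48 declared inputs shows identical outputs.
verdict: equivalent


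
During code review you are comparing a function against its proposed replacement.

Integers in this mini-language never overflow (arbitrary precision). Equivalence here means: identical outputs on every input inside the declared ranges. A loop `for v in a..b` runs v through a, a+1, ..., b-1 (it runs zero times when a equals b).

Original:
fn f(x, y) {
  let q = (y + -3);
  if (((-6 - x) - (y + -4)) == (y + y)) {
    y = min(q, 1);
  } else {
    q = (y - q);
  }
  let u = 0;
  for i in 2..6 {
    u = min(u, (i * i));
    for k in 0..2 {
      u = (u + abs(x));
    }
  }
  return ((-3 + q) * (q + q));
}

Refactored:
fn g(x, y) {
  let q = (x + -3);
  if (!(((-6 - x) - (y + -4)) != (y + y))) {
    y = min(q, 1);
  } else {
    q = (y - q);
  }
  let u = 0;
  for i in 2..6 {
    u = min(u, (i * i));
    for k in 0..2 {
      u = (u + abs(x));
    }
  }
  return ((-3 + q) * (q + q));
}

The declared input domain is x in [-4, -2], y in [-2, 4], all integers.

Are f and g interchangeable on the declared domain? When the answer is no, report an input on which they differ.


Run the pair on x=-4, y=-2.
f: q = -5; (((-6 - x) - (y + -4)) == (y + y)) -> false; q = 3; u = 0; [i=2]; u = 0; [k=0]; u = 4; [k=1]; u = 8; [i=3]; u = 8; [k=0]; u = 12; [k=1]; u = 16; [i=4]; u = 16; [k=0]; u = 20; [k=1]; u = 24; [i=5]; u = 24; [k=0]; u = 28; [k=1]; u = 32; return 0
g: q = -7; (!(((-6 - x) - (y + -4)) != (y + y))) -> false; q = 5; u = 0; [i=2]; u = 0; [k=0]; u = 4; [k=1]; u = 8; [i=3]; u = 8; [k=0]; u = 12; [k=1]; u = 16; [i=4]; u = 16; [k=0]; u = 20; [k=1]; u = 24; [i=5]; u = 24; [k=0]; u = 28; [k=1]; u = 32; return 20
0 and 20 differ, so these are not the same function on this domain.
verdict: not equivalent; witness: x=-4, y=-2
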